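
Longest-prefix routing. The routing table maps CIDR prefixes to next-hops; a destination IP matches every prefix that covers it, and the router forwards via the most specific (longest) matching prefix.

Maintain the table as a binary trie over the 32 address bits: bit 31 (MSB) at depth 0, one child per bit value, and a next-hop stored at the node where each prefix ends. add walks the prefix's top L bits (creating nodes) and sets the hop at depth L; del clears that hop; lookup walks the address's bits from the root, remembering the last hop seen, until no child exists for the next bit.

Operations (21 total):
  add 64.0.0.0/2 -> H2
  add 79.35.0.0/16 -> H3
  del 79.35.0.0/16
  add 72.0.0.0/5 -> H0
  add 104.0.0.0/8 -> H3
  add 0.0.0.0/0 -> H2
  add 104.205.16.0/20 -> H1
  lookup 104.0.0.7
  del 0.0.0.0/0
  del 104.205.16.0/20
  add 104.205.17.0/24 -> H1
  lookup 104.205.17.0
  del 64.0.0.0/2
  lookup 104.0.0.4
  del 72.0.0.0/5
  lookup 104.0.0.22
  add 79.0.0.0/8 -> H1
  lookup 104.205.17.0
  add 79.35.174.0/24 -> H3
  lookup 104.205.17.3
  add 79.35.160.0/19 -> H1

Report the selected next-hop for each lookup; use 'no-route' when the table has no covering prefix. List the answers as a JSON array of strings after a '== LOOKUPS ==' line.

Process each operation:
  + 64.0.0.0/2 (H2) depth=2
  + 79.35.0.0/16 (H3) depth=16
  - 79.35.0.0/16 clear@16
  + 72.0.0.0/5 (H0) depth=5
  + 104.0.0.0/8 (H3) depth=8
  + 0.0.0.0/0 (H2) depth=0
  + 104.205.16.0/20 (H1) depth=20
  lookup 104.0.0.7: bits 01101000 walk d0:H2→d1:-→d2:H2→d3:-→d4:-→d5:-→d6:-→d7:-→d8:H3 -> H3
  - 0.0.0.0/0 clear@0
  - 104.205.16.0/20 clear@20
  + 104.205.17.0/24 (H1) depth=24
  lookup 104.205.17.0: bits 011010001100110100010001 walk d0:-→d1:-→d2:H2→d3:-→d4:-→d5:-→d6:-→d7:-→d8:H3→d9:-→d10:-→d11:-→d12:-→d13:-→d14:-→d15:-→d16:-→d17:-→d18:-→d19:-→d20:-→d21:-→d22:-→d23:-→d24:H1 -> H1
  - 64.0.0.0/2 clear@2
  lookup 104.0.0.4: bits 01101000 walk d0:-→d1:-→d2:-→d3:-→d4:-→d5:-→d6:-→d7:-→d8:H3 -> H3
  - 72.0.0.0/5 clear@5
  lookup 104.0.0.22: bits 01101000 walk d0:-→d1:-→d2:-→d3:-→d4:-→d5:-→d6:-→d7:-→d8:H3 -> H3
  + 79.0.0.0/8 (H1) depth=8
  lookup 104.205.17.0: bits 011010001100110100010001 walk d0:-→d1:-→d2:-→d3:-→d4:-→d5:-→d6:-→d7:-→d8:H3→d9:-→d10:-→d11:-→d12:-→d13:-→d14:-→d15:-→d16:-→d17:-→d18:-→d19:-→d20:-→d21:-→d22:-→d23:-→d24:H1 -> H1
  + 79.35.174.0/24 (H3) depth=24
  lookup 104.205.17.3: bits 011010001100110100010001 walk d0:-→d1:-→d2:-→d3:-→d4:-→d5:-→d6:-→d7:-→d8:H3→d9:-→d10:-→d11:-→d12:-→d13:-→d14:-→d15:-→d16:-→d17:-→d18:-→d19:-→d20:-→d21:-→d22:-→d23:-→d24:H1 -> H1
  + 79.35.160.0/19 (H1) depth=19

== LOOKUPS ==
["H3","H1","H3","H3","H1","H1"]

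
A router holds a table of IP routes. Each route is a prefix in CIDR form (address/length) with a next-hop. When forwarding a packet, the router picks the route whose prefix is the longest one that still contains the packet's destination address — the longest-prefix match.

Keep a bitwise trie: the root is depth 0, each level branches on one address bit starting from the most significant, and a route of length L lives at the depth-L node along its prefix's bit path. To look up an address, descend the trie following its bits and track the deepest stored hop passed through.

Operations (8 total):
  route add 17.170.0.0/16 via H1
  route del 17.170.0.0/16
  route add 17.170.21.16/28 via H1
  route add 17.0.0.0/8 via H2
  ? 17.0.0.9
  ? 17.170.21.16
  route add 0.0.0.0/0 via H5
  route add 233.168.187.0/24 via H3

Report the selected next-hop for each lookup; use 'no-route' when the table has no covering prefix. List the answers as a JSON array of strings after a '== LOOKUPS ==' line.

Trace:
  + 17.170.0.0/16 (H1) depth=16
  del 17.170.0.0/16 (clear depth 16)
  + 17.170.21.16/28 (H1) depth=28
  + 17.0.0.0/8 (H2) depth=8
  lookup 17.0.0.9: bits 00010001 walk d0:-→d1:-→d2:-→d3:-→d4:-→d5:-→d6:-→d7:-→d8:H2 -> H2
  lookup 17.170.21.16: bits 0001000110101010000101010001 walk d0:-→d1:-→d2:-→d3:-→d4:-→d5:-→d6:-→d7:-→d8:H2→d9:-→d10:-→d11:-→d12:-→d13:-→d14:-→d15:-→d16:-→d17:-→d18:-→d19:-→d20:-→d21:-→d22:-→d23:-→d24:-→d25:-→d26:-→d27:-→d28:H1 -> H1
  + 0.0.0.0/0 (H5) depth=0
  + 233.168.187.0/24 (H3) depth=24

== LOOKUPS ==
["H2","H1"]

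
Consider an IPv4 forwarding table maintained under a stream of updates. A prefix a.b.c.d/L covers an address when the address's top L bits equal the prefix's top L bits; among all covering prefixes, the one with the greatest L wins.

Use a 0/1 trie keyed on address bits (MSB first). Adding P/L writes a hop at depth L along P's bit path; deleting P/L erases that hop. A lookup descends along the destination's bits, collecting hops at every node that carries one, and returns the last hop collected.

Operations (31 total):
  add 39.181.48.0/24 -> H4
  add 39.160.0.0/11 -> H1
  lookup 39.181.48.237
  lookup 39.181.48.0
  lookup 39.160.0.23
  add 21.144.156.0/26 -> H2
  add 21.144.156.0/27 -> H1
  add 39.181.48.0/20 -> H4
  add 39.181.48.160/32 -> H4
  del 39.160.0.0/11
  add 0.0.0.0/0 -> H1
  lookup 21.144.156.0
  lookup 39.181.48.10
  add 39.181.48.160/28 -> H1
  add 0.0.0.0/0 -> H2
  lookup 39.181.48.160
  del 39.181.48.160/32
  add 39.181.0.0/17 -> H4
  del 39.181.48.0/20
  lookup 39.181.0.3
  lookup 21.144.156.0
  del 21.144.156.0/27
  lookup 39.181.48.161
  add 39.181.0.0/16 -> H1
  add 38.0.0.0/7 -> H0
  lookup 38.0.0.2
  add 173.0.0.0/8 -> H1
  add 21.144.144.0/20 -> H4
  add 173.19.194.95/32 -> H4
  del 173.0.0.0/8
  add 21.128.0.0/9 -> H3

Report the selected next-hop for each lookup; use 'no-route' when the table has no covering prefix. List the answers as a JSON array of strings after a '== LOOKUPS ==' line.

Apply in order:
  add 39.181.48.0/24 -> H4 at depth 24
  add 39.160.0.0/11 -> H1 at depth 11
  Q 39.181.48.237: descend 001001111011010100110000 ; hops seen [H1,H4] ; pick H4
  Q 39.181.48.0: descend 001001111011010100110000 ; hops seen [H1,H4] ; pick H4
  Q 39.160.0.23: descend 00100111101 ; hops seen [H1] ; pick H1
  add 21.144.156.0/26 -> H2 at depth 26
  add 21.144.156.0/27 -> H1 at depth 27
  add 39.181.48.0/20 -> H4 at depth 20
  add 39.181.48.160/32 -> H4 at depth 32
  del 39.160.0.0/11 (clear depth 11)
  add 0.0.0.0/0 -> H1 at depth 0
  Q 21.144.156.0: descend 000101011001000010011100000 ; hops seen [H1,H2,H1] ; pick H1
  Q 39.181.48.10: descend 001001111011010100110000 ; hops seen [H1,H4,H4] ; pick H4
  add 39.181.48.160/28 -> H1 at depth 28
  add 0.0.0.0/0 -> H2 at depth 0
  Q 39.181.48.160: descend 00100111101101010011000010100000 ; hops seen [H2,H4,H4,H1,H4] ; pick H4
  del 39.181.48.160/32 (clear depth 32)
  add 39.181.0.0/17 -> H4 at depth 17
  del 39.181.48.0/20 (clear depth 20)
  Q 39.181.0.3: descend 001001111011010100 ; hops seen [H2,H4] ; pick H4
  Q 21.144.156.0: descend 000101011001000010011100000 ; hops seen [H2,H2,H1] ; pick H1
  del 21.144.156.0/27 (clear depth 27)
  Q 39.181.48.161: descend 0010011110110101001100001010000 ; hops seen [H2,H4,H4,H1] ; pick H1
  add 39.181.0.0/16 -> H1 at depth 16
  add 38.0.0.0/7 -> H0 at depth 7
  Q 38.0.0.2: descend 0010011 ; hops seen [H2,H0] ; pick H0
  add 173.0.0.0/8 -> H1 at depth 8
  add 21.144.144.0/20 -> H4 at depth 20
  add 173.19.194.95/32 -> H4 at depth 32
  del 173.0.0.0/8 (clear depth 8)
  add 21.128.0.0/9 -> H3 at depth 9

== LOOKUPS ==
["H4","H4","H1","H1","H4","H4","H4","H1","H1","H0"]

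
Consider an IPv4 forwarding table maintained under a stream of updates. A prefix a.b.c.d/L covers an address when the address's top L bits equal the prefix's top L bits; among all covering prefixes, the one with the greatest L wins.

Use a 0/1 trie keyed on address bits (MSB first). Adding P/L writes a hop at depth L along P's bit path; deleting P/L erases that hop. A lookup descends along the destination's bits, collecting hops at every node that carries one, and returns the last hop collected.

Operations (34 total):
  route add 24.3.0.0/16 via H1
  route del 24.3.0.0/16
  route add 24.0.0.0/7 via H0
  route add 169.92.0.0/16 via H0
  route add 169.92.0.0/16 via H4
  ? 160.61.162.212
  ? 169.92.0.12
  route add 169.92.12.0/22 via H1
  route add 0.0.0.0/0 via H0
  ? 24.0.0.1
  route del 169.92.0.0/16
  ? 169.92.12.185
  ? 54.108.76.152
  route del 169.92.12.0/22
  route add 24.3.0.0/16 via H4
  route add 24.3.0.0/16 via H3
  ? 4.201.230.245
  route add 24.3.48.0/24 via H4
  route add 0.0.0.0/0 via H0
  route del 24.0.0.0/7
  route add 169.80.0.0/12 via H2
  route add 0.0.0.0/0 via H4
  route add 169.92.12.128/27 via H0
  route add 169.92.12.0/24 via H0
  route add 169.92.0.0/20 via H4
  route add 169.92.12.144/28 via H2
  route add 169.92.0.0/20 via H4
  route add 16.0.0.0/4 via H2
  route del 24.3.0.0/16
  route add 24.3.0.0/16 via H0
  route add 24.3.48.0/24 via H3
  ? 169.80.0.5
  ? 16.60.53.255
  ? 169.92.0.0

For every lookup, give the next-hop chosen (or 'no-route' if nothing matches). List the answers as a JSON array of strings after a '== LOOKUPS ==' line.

Apply in order:
  + 24.3.0.0/16 (H1) depth=16
  - 24.3.0.0/16 clear@16
  + 24.0.0.0/7 (H0) depth=7
  + 169.92.0.0/16 (H0) depth=16
  + 169.92.0.0/16 (H4) depth=16
  Q 160.61.162.212: descend 1010 ; hops seen [∅] ; pick no-route
  Q 169.92.0.12: descend 1010100101011100 ; hops seen [H4] ; pick H4
  + 169.92.12.0/22 (H1) depth=22
  + 0.0.0.0/0 (H0) depth=0
  Q 24.0.0.1: descend 00011000000000 ; hops seen [H0,H0] ; pick H0
  - 169.92.0.0/16 clear@16
  Q 169.92.12.185: descend 1010100101011100000011 ; hops seen [H0,H1] ; pick H1
  Q 54.108.76.152: descend 00 ; hops seen [H0] ; pick H0
  - 169.92.12.0/22 clear@22
  + 24.3.0.0/16 (H4) depth=16
  + 24.3.0.0/16 (H3) depth=16
  Q 4.201.230.245: descend 000 ; hops seen [H0] ; pick H0
  + 24.3.48.0/24 (H4) depth=24
  + 0.0.0.0/0 (H0) depth=0
  - 24.0.0.0/7 clear@7
  + 169.80.0.0/12 (H2) depth=12
  + 0.0.0.0/0 (H4) depth=0
  + 169.92.12.128/27 (H0) depth=27
  + 169.92.12.0/24 (H0) depth=24
  + 169.92.0.0/20 (H4) depth=20
  + 169.92.12.144/28 (H2) depth=28
  + 169.92.0.0/20 (H4) depth=20
  + 16.0.0.0/4 (H2) depth=4
  - 24.3.0.0/16 clear@16
  + 24.3.0.0/16 (H0) depth=16
  + 24.3.48.0/24 (H3) depth=24
  Q 169.80.0.5: descend 101010010101 ; hops seen [H4,H2] ; pick H2
  Q 16.60.53.255: descend 0001 ; hops seen [H4,H2] ; pick H2
  Q 169.92.0.0: descend 10101001010111000000 ; hops seen [H4,H2,H4] ; pick H4

== LOOKUPS ==
["no-route","H4","H0","H1","H0","H0","H2","H2","H4"]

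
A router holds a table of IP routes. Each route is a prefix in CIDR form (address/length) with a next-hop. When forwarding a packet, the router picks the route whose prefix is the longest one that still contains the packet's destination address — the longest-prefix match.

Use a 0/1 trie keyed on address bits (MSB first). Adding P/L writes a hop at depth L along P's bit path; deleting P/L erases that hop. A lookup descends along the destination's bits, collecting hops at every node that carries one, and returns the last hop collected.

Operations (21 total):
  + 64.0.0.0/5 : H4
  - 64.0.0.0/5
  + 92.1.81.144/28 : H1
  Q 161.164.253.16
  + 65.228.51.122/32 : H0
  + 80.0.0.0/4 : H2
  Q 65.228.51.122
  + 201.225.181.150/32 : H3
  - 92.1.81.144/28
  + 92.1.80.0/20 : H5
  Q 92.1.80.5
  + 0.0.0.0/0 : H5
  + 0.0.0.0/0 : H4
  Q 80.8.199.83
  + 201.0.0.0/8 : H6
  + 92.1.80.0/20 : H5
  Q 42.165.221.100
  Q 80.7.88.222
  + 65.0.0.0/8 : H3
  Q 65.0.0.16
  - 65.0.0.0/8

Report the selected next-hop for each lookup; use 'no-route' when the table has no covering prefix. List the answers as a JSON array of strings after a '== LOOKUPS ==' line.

Apply in order:
  + 64.0.0.0/5 (H4) depth=5
  del 64.0.0.0/5 (clear depth 5)
  + 92.1.81.144/28 (H1) depth=28
  ? 161.164.253.16  path d0:-  best=no-route
  + 65.228.51.122/32 (H0) depth=32
  + 80.0.0.0/4 (H2) depth=4
  ? 65.228.51.122  path d0:-→d1:-→d2:-→d3:-→d4:-→d5:-→d6:-→d7:-→d8:-→d9:-→d10:-→d11:-→d12:-→d13:-→d14:-→d15:-→d16:-→d17:-→d18:-→d19:-→d20:-→d21:-→d22:-→d23:-→d24:-→d25:-→d26:-→d27:-→d28:-→d29:-→d30:-→d31:-→d32:H0  best=H0
  + 201.225.181.150/32 (H3) depth=32
  del 92.1.81.144/28 (clear depth 28)
  + 92.1.80.0/20 (H5) depth=20
  ? 92.1.80.5  path d0:-→d1:-→d2:-→d3:-→d4:H2→d5:-→d6:-→d7:-→d8:-→d9:-→d10:-→d11:-→d12:-→d13:-→d14:-→d15:-→d16:-→d17:-→d18:-→d19:-→d20:H5→d21:-→d22:-→d23:-  best=H5
  + 0.0.0.0/0 (H5) depth=0
  + 0.0.0.0/0 (H4) depth=0
  ? 80.8.199.83  path d0:H4→d1:-→d2:-→d3:-→d4:H2  best=H2
  + 201.0.0.0/8 (H6) depth=8
  + 92.1.80.0/20 (H5) depth=20
  ? 42.165.221.100  path d0:H4→d1:-  best=H4
  ? 80.7.88.222  path d0:H4→d1:-→d2:-→d3:-→d4:H2  best=H2
  + 65.0.0.0/8 (H3) depth=8
  ? 65.0.0.16  path d0:H4→d1:-→d2:-→d3:-→d4:-→d5:-→d6:-→d7:-→d8:H3  best=H3
  del 65.0.0.0/8 (clear depth 8)

== LOOKUPS ==
["no-route","H0","H5","H2","H4","H2","H3"]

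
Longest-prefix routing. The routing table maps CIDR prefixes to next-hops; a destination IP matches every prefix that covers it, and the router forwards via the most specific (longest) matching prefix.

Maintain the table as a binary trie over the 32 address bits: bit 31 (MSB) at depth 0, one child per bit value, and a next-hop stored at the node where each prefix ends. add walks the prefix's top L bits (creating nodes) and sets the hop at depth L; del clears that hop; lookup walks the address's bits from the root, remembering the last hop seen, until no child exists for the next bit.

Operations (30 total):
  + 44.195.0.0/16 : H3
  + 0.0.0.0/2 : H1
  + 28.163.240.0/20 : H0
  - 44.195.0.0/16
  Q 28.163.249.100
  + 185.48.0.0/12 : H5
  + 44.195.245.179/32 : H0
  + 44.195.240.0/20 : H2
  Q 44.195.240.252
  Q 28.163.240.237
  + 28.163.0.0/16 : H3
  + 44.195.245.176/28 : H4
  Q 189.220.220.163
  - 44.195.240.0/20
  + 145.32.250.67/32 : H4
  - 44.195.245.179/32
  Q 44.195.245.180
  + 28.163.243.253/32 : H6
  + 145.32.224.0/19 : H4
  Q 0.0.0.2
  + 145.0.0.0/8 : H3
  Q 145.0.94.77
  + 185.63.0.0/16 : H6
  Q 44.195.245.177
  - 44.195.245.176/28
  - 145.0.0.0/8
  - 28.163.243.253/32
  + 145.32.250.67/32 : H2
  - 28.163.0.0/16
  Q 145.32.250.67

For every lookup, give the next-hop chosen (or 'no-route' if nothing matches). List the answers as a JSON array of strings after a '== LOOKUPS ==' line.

Apply in order:
  + 44.195.0.0/16 (H3) depth=16
  + 0.0.0.0/2 (H1) depth=2
  + 28.163.240.0/20 (H0) depth=20
  del 44.195.0.0/16 (clear depth 16)
  lookup 28.163.249.100: bits 00011100101000111111 walk d0:-→d1:-→d2:H1→d3:-→d4:-→d5:-→d6:-→d7:-→d8:-→d9:-→d10:-→d11:-→d12:-→d13:-→d14:-→d15:-→d16:-→d17:-→d18:-→d19:-→d20:H0 -> H0
  + 185.48.0.0/12 (H5) depth=12
  + 44.195.245.179/32 (H0) depth=32
  + 44.195.240.0/20 (H2) depth=20
  lookup 44.195.240.252: bits 001011001100001111110 walk d0:-→d1:-→d2:H1→d3:-→d4:-→d5:-→d6:-→d7:-→d8:-→d9:-→d10:-→d11:-→d12:-→d13:-→d14:-→d15:-→d16:-→d17:-→d18:-→d19:-→d20:H2→d21:- -> H2
  lookup 28.163.240.237: bits 00011100101000111111 walk d0:-→d1:-→d2:H1→d3:-→d4:-→d5:-→d6:-→d7:-→d8:-→d9:-→d10:-→d11:-→d12:-→d13:-→d14:-→d15:-→d16:-→d17:-→d18:-→d19:-→d20:H0 -> H0
  + 28.163.0.0/16 (H3) depth=16
  + 44.195.245.176/28 (H4) depth=28
  lookup 189.220.220.163: bits 10111 walk d0:-→d1:-→d2:-→d3:-→d4:-→d5:- -> no-route
  del 44.195.240.0/20 (clear depth 20)
  + 145.32.250.67/32 (H4) depth=32
  del 44.195.245.179/32 (clear depth 32)
  lookup 44.195.245.180: bits 00101100110000111111010110110 walk d0:-→d1:-→d2:H1→d3:-→d4:-→d5:-→d6:-→d7:-→d8:-→d9:-→d10:-→d11:-→d12:-→d13:-→d14:-→d15:-→d16:-→d17:-→d18:-→d19:-→d20:-→d21:-→d22:-→d23:-→d24:-→d25:-→d26:-→d27:-→d28:H4→d29:- -> H4
  + 28.163.243.253/32 (H6) depth=32
  + 145.32.224.0/19 (H4) depth=19
  lookup 0.0.0.2: bits 000 walk d0:-→d1:-→d2:H1→d3:- -> H1
  + 145.0.0.0/8 (H3) depth=8
  lookup 145.0.94.77: bits 1001000100 walk d0:-→d1:-→d2:-→d3:-→d4:-→d5:-→d6:-→d7:-→d8:H3→d9:-→d10:- -> H3
  + 185.63.0.0/16 (H6) depth=16
  lookup 44.195.245.177: bits 001011001100001111110101101100 walk d0:-→d1:-→d2:H1→d3:-→d4:-→d5:-→d6:-→d7:-→d8:-→d9:-→d10:-→d11:-→d12:-→d13:-→d14:-→d15:-→d16:-→d17:-→d18:-→d19:-→d20:-→d21:-→d22:-→d23:-→d24:-→d25:-→d26:-→d27:-→d28:H4→d29:-→d30:- -> H4
  del 44.195.245.176/28 (clear depth 28)
  del 145.0.0.0/8 (clear depth 8)
  del 28.163.243.253/32 (clear depth 32)
  + 145.32.250.67/32 (H2) depth=32
  del 28.163.0.0/16 (clear depth 16)
  lookup 145.32.250.67: bits 10010001001000001111101001000011 walk d0:-→d1:-→d2:-→d3:-→d4:-→d5:-→d6:-→d7:-→d8:-→d9:-→d10:-→d11:-→d12:-→d13:-→d14:-→d15:-→d16:-→d17:-→d18:-→d19:H4→d20:-→d21:-→d22:-→d23:-→d24:-→d25:-→d26:-→d27:-→d28:-→d29:-→d30:-→d31:-→d32:H2 -> H2

== LOOKUPS ==
["H0","H2","H0","no-route","H4","H1","H3","H4","H2"]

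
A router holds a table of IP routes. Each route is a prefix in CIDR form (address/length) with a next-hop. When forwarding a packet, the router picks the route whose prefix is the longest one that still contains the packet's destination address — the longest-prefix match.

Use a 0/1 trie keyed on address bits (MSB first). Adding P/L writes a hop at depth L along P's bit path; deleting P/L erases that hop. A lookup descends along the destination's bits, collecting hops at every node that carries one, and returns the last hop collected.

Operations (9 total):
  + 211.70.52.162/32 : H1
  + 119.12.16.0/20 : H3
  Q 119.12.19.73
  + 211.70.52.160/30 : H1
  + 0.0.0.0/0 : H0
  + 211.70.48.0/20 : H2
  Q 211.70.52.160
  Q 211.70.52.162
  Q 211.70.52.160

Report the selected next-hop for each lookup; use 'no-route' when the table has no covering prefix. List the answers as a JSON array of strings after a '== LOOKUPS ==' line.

Apply in order:
  + 211.70.52.162/32 (H1) depth=32
  + 119.12.16.0/20 (H3) depth=20
  lookup 119.12.19.73: bits 01110111000011000001 walk d0:-→d1:-→d2:-→d3:-→d4:-→d5:-→d6:-→d7:-→d8:-→d9:-→d10:-→d11:-→d12:-→d13:-→d14:-→d15:-→d16:-→d17:-→d18:-→d19:-→d20:H3 -> H3
  + 211.70.52.160/30 (H1) depth=30
  + 0.0.0.0/0 (H0) depth=0
  + 211.70.48.0/20 (H2) depth=20
  lookup 211.70.52.160: bits 110100110100011000110100101000 walk d0:H0→d1:-→d2:-→d3:-→d4:-→d5:-→d6:-→d7:-→d8:-→d9:-→d10:-→d11:-→d12:-→d13:-→d14:-→d15:-→d16:-→d17:-→d18:-→d19:-→d20:H2→d21:-→d22:-→d23:-→d24:-→d25:-→d26:-→d27:-→d28:-→d29:-→d30:H1 -> H1
  lookup 211.70.52.162: bits 11010011010001100011010010100010 walk d0:H0→d1:-→d2:-→d3:-→d4:-→d5:-→d6:-→d7:-→d8:-→d9:-→d10:-→d11:-→d12:-→d13:-→d14:-→d15:-→d16:-→d17:-→d18:-→d19:-→d20:H2→d21:-→d22:-→d23:-→d24:-→d25:-→d26:-→d27:-→d28:-→d29:-→d30:H1→d31:-→d32:H1 -> H1
  lookup 211.70.52.160: bits 110100110100011000110100101000 walk d0:H0→d1:-→d2:-→d3:-→d4:-→d5:-→d6:-→d7:-→d8:-→d9:-→d10:-→d11:-→d12:-→d13:-→d14:-→d15:-→d16:-→d17:-→d18:-→d19:-→d20:H2→d21:-→d22:-→d23:-→d24:-→d25:-→d26:-→d27:-→d28:-→d29:-→d30:H1 -> H1

== LOOKUPS ==
["H3","H1","H1","H1"]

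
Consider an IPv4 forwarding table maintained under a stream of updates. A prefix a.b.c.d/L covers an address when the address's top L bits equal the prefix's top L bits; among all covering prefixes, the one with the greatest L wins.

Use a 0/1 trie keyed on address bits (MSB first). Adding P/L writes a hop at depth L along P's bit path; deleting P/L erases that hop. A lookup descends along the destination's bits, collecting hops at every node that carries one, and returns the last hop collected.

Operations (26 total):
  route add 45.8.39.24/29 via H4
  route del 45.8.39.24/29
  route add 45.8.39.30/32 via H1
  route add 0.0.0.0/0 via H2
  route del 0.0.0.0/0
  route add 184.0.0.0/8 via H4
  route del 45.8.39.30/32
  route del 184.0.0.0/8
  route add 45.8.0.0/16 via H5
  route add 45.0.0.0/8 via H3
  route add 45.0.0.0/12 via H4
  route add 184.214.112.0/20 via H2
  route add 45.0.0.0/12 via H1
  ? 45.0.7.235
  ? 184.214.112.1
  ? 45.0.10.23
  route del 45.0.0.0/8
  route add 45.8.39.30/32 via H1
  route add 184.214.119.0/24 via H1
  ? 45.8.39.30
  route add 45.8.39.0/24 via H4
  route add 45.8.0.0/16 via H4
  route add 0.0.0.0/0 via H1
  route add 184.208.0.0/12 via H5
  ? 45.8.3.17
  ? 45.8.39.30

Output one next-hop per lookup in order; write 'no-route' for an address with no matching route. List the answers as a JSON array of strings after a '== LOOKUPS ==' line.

Process each operation:
  add 45.8.39.24/29 -> H4 at depth 29
  - 45.8.39.24/29 clear@29
  add 45.8.39.30/32 -> H1 at depth 32
  add 0.0.0.0/0 -> H2 at depth 0
  - 0.0.0.0/0 clear@0
  add 184.0.0.0/8 -> H4 at depth 8
  - 45.8.39.30/32 clear@32
  - 184.0.0.0/8 clear@8
  add 45.8.0.0/16 -> H5 at depth 16
  add 45.0.0.0/8 -> H3 at depth 8
  add 45.0.0.0/12 -> H4 at depth 12
  add 184.214.112.0/20 -> H2 at depth 20
  add 45.0.0.0/12 -> H1 at depth 12
  Q 45.0.7.235: descend 001011010000 ; hops seen [H3,H1] ; pick H1
  Q 184.214.112.1: descend 10111000110101100111 ; hops seen [H2] ; pick H2
  Q 45.0.10.23: descend 001011010000 ; hops seen [H3,H1] ; pick H1
  - 45.0.0.0/8 clear@8
  add 45.8.39.30/32 -> H1 at depth 32
  add 184.214.119.0/24 -> H1 at depth 24
  Q 45.8.39.30: descend 00101101000010000010011100011110 ; hops seen [H1,H5,H1] ; pick H1
  add 45.8.39.0/24 -> H4 at depth 24
  add 45.8.0.0/16 -> H4 at depth 16
  add 0.0.0.0/0 -> H1 at depth 0
  add 184.208.0.0/12 -> H5 at depth 12
  Q 45.8.3.17: descend 001011010000100000 ; hops seen [H1,H1,H4] ; pick H4
  Q 45.8.39.30: descend 00101101000010000010011100011110 ; hops seen [H1,H1,H4,H4,H1] ; pick H1

== LOOKUPS ==
["H1","H2","H1","H1","H4","H1"]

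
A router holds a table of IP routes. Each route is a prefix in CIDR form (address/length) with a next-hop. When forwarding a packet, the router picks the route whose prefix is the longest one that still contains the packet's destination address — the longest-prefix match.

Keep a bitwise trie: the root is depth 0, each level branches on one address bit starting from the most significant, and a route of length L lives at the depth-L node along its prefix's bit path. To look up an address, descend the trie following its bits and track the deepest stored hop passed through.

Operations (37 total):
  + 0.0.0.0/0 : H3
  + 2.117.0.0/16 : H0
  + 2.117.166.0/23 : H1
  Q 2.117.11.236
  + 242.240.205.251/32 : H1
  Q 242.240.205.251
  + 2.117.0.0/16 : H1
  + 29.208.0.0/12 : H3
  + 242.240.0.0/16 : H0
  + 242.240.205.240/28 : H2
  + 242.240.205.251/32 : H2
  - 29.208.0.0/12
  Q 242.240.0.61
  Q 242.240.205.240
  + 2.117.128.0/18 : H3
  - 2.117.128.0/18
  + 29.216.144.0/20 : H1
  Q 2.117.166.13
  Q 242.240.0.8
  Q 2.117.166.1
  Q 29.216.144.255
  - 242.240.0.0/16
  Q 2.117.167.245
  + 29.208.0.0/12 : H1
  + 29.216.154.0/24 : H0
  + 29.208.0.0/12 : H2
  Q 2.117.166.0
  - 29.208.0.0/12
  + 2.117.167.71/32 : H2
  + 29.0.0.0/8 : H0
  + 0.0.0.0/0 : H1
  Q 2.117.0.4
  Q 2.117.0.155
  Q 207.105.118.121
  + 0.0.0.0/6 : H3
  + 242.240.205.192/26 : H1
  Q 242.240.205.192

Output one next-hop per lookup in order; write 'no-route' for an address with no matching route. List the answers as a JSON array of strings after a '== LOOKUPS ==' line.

Process each operation:
  add 0.0.0.0/0 -> H3 at depth 0
  add 2.117.0.0/16 -> H0 at depth 16
  add 2.117.166.0/23 -> H1 at depth 23
  Q 2.117.11.236: descend 0000001001110101 ; hops seen [H3,H0] ; pick H0
  add 242.240.205.251/32 -> H1 at depth 32
  Q 242.240.205.251: descend 11110010111100001100110111111011 ; hops seen [H3,H1] ; pick H1
  add 2.117.0.0/16 -> H1 at depth 16
  add 29.208.0.0/12 -> H3 at depth 12
  add 242.240.0.0/16 -> H0 at depth 16
  add 242.240.205.240/28 -> H2 at depth 28
  add 242.240.205.251/32 -> H2 at depth 32
  del 29.208.0.0/12 (clear depth 12)
  Q 242.240.0.61: descend 1111001011110000 ; hops seen [H3,H0] ; pick H0
  Q 242.240.205.240: descend 1111001011110000110011011111 ; hops seen [H3,H0,H2] ; pick H2
  add 2.117.128.0/18 -> H3 at depth 18
  del 2.117.128.0/18 (clear depth 18)
  add 29.216.144.0/20 -> H1 at depth 20
  Q 2.117.166.13: descend 00000010011101011010011 ; hops seen [H3,H1,H1] ; pick H1
  Q 242.240.0.8: descend 1111001011110000 ; hops seen [H3,H0] ; pick H0
  Q 2.117.166.1: descend 00000010011101011010011 ; hops seen [H3,H1,H1] ; pick H1
  Q 29.216.144.255: descend 00011101110110001001 ; hops seen [H3,H1] ; pick H1
  del 242.240.0.0/16 (clear depth 16)
  Q 2.117.167.245: descend 00000010011101011010011 ; hops seen [H3,H1,H1] ; pick H1
  add 29.208.0.0/12 -> H1 at depth 12
  add 29.216.154.0/24 -> H0 at depth 24
  add 29.208.0.0/12 -> H2 at depth 12
  Q 2.117.166.0: descend 00000010011101011010011 ; hops seen [H3,H1,H1] ; pick H1
  del 29.208.0.0/12 (clear depth 12)
  add 2.117.167.71/32 -> H2 at depth 32
  add 29.0.0.0/8 -> H0 at depth 8
  add 0.0.0.0/0 -> H1 at depth 0
  Q 2.117.0.4: descend 0000001001110101 ; hops seen [H1,H1] ; pick H1
  Q 2.117.0.155: descend 0000001001110101 ; hops seen [H1,H1] ; pick H1
  Q 207.105.118.121: descend 11 ; hops seen [H1] ; pick H1
  add 0.0.0.0/6 -> H3 at depth 6
  add 242.240.205.192/26 -> H1 at depth 26
  Q 242.240.205.192: descend 11110010111100001100110111 ; hops seen [H1,H1] ; pick H1

== LOOKUPS ==
["H0","H1","H0","H2","H1","H0","H1","H1","H1","H1","H1","H1","H1","H1"]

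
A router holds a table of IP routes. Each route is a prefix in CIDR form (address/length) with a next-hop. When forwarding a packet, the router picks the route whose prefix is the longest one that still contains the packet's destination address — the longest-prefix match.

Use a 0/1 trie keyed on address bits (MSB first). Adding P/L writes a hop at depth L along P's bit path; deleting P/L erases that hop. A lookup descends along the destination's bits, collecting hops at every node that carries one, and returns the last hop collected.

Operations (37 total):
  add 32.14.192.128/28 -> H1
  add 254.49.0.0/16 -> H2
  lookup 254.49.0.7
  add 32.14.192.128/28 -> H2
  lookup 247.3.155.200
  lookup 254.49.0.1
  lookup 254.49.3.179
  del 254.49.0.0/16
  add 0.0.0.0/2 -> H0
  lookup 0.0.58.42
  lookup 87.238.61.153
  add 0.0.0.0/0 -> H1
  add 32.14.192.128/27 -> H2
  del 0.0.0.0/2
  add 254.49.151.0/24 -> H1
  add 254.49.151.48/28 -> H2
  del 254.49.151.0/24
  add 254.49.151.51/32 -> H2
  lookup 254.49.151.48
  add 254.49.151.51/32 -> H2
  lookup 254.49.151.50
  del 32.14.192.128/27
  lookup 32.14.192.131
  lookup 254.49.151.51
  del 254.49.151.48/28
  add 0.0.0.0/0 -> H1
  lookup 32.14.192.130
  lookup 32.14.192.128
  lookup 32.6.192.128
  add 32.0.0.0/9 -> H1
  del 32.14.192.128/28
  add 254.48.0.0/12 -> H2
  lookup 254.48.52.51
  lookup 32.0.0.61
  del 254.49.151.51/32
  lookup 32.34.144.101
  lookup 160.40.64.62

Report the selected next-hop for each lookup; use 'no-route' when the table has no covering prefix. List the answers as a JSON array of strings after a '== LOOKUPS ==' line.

Process each operation:
  add 32.14.192.128/28 -> H1 at depth 28
  add 254.49.0.0/16 -> H2 at depth 16
  lookup 254.49.0.7: bits 1111111000110001 walk d0:-→d1:-→d2:-→d3:-→d4:-→d5:-→d6:-→d7:-→d8:-→d9:-→d10:-→d11:-→d12:-→d13:-→d14:-→d15:-→d16:H2 -> H2
  add 32.14.192.128/28 -> H2 at depth 28
  lookup 247.3.155.200: bits 1111 walk d0:-→d1:-→d2:-→d3:-→d4:- -> no-route
  lookup 254.49.0.1: bits 1111111000110001 walk d0:-→d1:-→d2:-→d3:-→d4:-→d5:-→d6:-→d7:-→d8:-→d9:-→d10:-→d11:-→d12:-→d13:-→d14:-→d15:-→d16:H2 -> H2
  lookup 254.49.3.179: bits 1111111000110001 walk d0:-→d1:-→d2:-→d3:-→d4:-→d5:-→d6:-→d7:-→d8:-→d9:-→d10:-→d11:-→d12:-→d13:-→d14:-→d15:-→d16:H2 -> H2
  del 254.49.0.0/16 (clear depth 16)
  add 0.0.0.0/2 -> H0 at depth 2
  lookup 0.0.58.42: bits 00 walk d0:-→d1:-→d2:H0 -> H0
  lookup 87.238.61.153: bits 0 walk d0:-→d1:- -> no-route
  add 0.0.0.0/0 -> H1 at depth 0
  add 32.14.192.128/27 -> H2 at depth 27
  del 0.0.0.0/2 (clear depth 2)
  add 254.49.151.0/24 -> H1 at depth 24
  add 254.49.151.48/28 -> H2 at depth 28
  del 254.49.151.0/24 (clear depth 24)
  add 254.49.151.51/32 -> H2 at depth 32
  lookup 254.49.151.48: bits 111111100011000110010111001100 walk d0:H1→d1:-→d2:-→d3:-→d4:-→d5:-→d6:-→d7:-→d8:-→d9:-→d10:-→d11:-→d12:-→d13:-→d14:-→d15:-→d16:-→d17:-→d18:-→d19:-→d20:-→d21:-→d22:-→d23:-→d24:-→d25:-→d26:-→d27:-→d28:H2→d29:-→d30:- -> H2
  add 254.49.151.51/32 -> H2 at depth 32
  lookup 254.49.151.50: bits 1111111000110001100101110011001 walk d0:H1→d1:-→d2:-→d3:-→d4:-→d5:-→d6:-→d7:-→d8:-→d9:-→d10:-→d11:-→d12:-→d13:-→d14:-→d15:-→d16:-→d17:-→d18:-→d19:-→d20:-→d21:-→d22:-→d23:-→d24:-→d25:-→d26:-→d27:-→d28:H2→d29:-→d30:-→d31:- -> H2
  del 32.14.192.128/27 (clear depth 27)
  lookup 32.14.192.131: bits 0010000000001110110000001000 walk d0:H1→d1:-→d2:-→d3:-→d4:-→d5:-→d6:-→d7:-→d8:-→d9:-→d10:-→d11:-→d12:-→d13:-→d14:-→d15:-→d16:-→d17:-→d18:-→d19:-→d20:-→d21:-→d22:-→d23:-→d24:-→d25:-→d26:-→d27:-→d28:H2 -> H2
  lookup 254.49.151.51: bits 11111110001100011001011100110011 walk d0:H1→d1:-→d2:-→d3:-→d4:-→d5:-→d6:-→d7:-→d8:-→d9:-→d10:-→d11:-→d12:-→d13:-→d14:-→d15:-→d16:-→d17:-→d18:-→d19:-→d20:-→d21:-→d22:-→d23:-→d24:-→d25:-→d26:-→d27:-→d28:H2→d29:-→d30:-→d31:-→d32:H2 -> H2
  del 254.49.151.48/28 (clear depth 28)
  add 0.0.0.0/0 -> H1 at depth 0
  lookup 32.14.192.130: bits 0010000000001110110000001000 walk d0:H1→d1:-→d2:-→d3:-→d4:-→d5:-→d6:-→d7:-→d8:-→d9:-→d10:-→d11:-→d12:-→d13:-→d14:-→d15:-→d16:-→d17:-→d18:-→d19:-→d20:-→d21:-→d22:-→d23:-→d24:-→d25:-→d26:-→d27:-→d28:H2 -> H2
  lookup 32.14.192.128: bits 0010000000001110110000001000 walk d0:H1→d1:-→d2:-→d3:-→d4:-→d5:-→d6:-→d7:-→d8:-→d9:-→d10:-→d11:-→d12:-→d13:-→d14:-→d15:-→d16:-→d17:-→d18:-→d19:-→d20:-→d21:-→d22:-→d23:-→d24:-→d25:-→d26:-→d27:-→d28:H2 -> H2
  lookup 32.6.192.128: bits 001000000000 walk d0:H1→d1:-→d2:-→d3:-→d4:-→d5:-→d6:-→d7:-→d8:-→d9:-→d10:-→d11:-→d12:- -> H1
  add 32.0.0.0/9 -> H1 at depth 9
  del 32.14.192.128/28 (clear depth 28)
  add 254.48.0.0/12 -> H2 at depth 12
  lookup 254.48.52.51: bits 111111100011000 walk d0:H1→d1:-→d2:-→d3:-→d4:-→d5:-→d6:-→d7:-→d8:-→d9:-→d10:-→d11:-→d12:H2→d13:-→d14:-→d15:- -> H2
  lookup 32.0.0.61: bits 001000000000 walk d0:H1→d1:-→d2:-→d3:-→d4:-→d5:-→d6:-→d7:-→d8:-→d9:H1→d10:-→d11:-→d12:- -> H1
  del 254.49.151.51/32 (clear depth 32)
  lookup 32.34.144.101: bits 0010000000 walk d0:H1→d1:-→d2:-→d3:-→d4:-→d5:-→d6:-→d7:-→d8:-→d9:H1→d10:- -> H1
  lookup 160.40.64.62: bits 1 walk d0:H1→d1:- -> H1

== LOOKUPS ==
["H2","no-route","H2","H2","H0","no-route","H2","H2","H2","H2","H2","H2","H1","H2","H1","H1","H1"]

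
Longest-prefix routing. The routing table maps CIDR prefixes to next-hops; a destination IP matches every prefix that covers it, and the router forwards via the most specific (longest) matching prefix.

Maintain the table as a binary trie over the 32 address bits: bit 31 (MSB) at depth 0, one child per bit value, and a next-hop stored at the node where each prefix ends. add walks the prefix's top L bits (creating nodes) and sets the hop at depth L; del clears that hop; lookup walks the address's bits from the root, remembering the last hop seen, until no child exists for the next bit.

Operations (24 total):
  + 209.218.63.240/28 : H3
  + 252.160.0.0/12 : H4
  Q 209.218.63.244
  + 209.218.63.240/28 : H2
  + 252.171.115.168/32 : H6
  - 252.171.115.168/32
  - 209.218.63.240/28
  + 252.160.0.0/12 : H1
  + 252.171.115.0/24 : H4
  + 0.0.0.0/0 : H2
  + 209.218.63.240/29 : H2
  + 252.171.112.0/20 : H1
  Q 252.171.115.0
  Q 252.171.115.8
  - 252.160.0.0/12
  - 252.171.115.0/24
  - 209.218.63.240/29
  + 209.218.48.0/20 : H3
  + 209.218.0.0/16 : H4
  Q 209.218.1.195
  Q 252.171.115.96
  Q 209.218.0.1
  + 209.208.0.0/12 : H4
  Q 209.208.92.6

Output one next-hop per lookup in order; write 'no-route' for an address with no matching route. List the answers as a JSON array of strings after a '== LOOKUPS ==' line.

Apply in order:
  + 209.218.63.240/28 (H3) depth=28
  + 252.160.0.0/12 (H4) depth=12
  lookup 209.218.63.244: bits 1101000111011010001111111111 walk d0:-→d1:-→d2:-→d3:-→d4:-→d5:-→d6:-→d7:-→d8:-→d9:-→d10:-→d11:-→d12:-→d13:-→d14:-→d15:-→d16:-→d17:-→d18:-→d19:-→d20:-→d21:-→d22:-→d23:-→d24:-→d25:-→d26:-→d27:-→d28:H3 -> H3
  + 209.218.63.240/28 (H2) depth=28
  + 252.171.115.168/32 (H6) depth=32
  - 252.171.115.168/32 clear@32
  - 209.218.63.240/28 clear@28
  + 252.160.0.0/12 (H1) depth=12
  + 252.171.115.0/24 (H4) depth=24
  + 0.0.0.0/0 (H2) depth=0
  + 209.218.63.240/29 (H2) depth=29
  + 252.171.112.0/20 (H1) depth=20
  lookup 252.171.115.0: bits 111111001010101101110011 walk d0:H2→d1:-→d2:-→d3:-→d4:-→d5:-→d6:-→d7:-→d8:-→d9:-→d10:-→d11:-→d12:H1→d13:-→d14:-→d15:-→d16:-→d17:-→d18:-→d19:-→d20:H1→d21:-→d22:-→d23:-→d24:H4 -> H4
  lookup 252.171.115.8: bits 111111001010101101110011 walk d0:H2→d1:-→d2:-→d3:-→d4:-→d5:-→d6:-→d7:-→d8:-→d9:-→d10:-→d11:-→d12:H1→d13:-→d14:-→d15:-→d16:-→d17:-→d18:-→d19:-→d20:H1→d21:-→d22:-→d23:-→d24:H4 -> H4
  - 252.160.0.0/12 clear@12
  - 252.171.115.0/24 clear@24
  - 209.218.63.240/29 clear@29
  + 209.218.48.0/20 (H3) depth=20
  + 209.218.0.0/16 (H4) depth=16
  lookup 209.218.1.195: bits 110100011101101000 walk d0:H2→d1:-→d2:-→d3:-→d4:-→d5:-→d6:-→d7:-→d8:-→d9:-→d10:-→d11:-→d12:-→d13:-→d14:-→d15:-→d16:H4→d17:-→d18:- -> H4
  lookup 252.171.115.96: bits 111111001010101101110011 walk d0:H2→d1:-→d2:-→d3:-→d4:-→d5:-→d6:-→d7:-→d8:-→d9:-→d10:-→d11:-→d12:-→d13:-→d14:-→d15:-→d16:-→d17:-→d18:-→d19:-→d20:H1→d21:-→d22:-→d23:-→d24:- -> H1
  lookup 209.218.0.1: bits 110100011101101000 walk d0:H2→d1:-→d2:-→d3:-→d4:-→d5:-→d6:-→d7:-→d8:-→d9:-→d10:-→d11:-→d12:-→d13:-→d14:-→d15:-→d16:H4→d17:-→d18:- -> H4
  + 209.208.0.0/12 (H4) depth=12
  lookup 209.208.92.6: bits 110100011101 walk d0:H2→d1:-→d2:-→d3:-→d4:-→d5:-→d6:-→d7:-→d8:-→d9:-→d10:-→d11:-→d12:H4 -> H4

== LOOKUPS ==
["H3","H4","H4","H4","H1","H4","H4"]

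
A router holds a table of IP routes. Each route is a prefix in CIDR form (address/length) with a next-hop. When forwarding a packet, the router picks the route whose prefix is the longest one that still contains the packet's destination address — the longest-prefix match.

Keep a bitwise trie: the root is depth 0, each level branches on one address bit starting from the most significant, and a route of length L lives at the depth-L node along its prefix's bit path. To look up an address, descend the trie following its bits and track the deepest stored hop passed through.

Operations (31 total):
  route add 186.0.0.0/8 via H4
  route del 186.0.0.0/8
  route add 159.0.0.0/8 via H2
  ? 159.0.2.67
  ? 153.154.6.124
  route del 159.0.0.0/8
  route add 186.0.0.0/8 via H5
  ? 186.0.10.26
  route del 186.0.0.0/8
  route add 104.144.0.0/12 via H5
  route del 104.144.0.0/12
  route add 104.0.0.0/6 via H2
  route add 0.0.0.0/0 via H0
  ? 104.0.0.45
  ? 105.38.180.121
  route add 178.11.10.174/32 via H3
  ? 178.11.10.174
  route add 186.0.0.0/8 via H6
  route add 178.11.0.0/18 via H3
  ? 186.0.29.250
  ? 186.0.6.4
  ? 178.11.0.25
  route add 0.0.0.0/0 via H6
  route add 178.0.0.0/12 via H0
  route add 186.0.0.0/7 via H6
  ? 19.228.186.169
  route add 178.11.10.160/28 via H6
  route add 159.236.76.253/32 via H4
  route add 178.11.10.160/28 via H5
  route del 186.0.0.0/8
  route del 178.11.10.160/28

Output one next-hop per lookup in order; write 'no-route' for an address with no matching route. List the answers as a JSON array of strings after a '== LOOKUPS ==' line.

Apply in order:
  + 186.0.0.0/8 (H4) depth=8
  - 186.0.0.0/8 clear@8
  + 159.0.0.0/8 (H2) depth=8
  ? 159.0.2.67  path d0:-→d1:-→d2:-→d3:-→d4:-→d5:-→d6:-→d7:-→d8:H2  best=H2
  ? 153.154.6.124  path d0:-→d1:-→d2:-→d3:-→d4:-→d5:-  best=no-route
  - 159.0.0.0/8 clear@8
  + 186.0.0.0/8 (H5) depth=8
  ? 186.0.10.26  path d0:-→d1:-→d2:-→d3:-→d4:-→d5:-→d6:-→d7:-→d8:H5  best=H5
  - 186.0.0.0/8 clear@8
  + 104.144.0.0/12 (H5) depth=12
  - 104.144.0.0/12 clear@12
  + 104.0.0.0/6 (H2) depth=6
  + 0.0.0.0/0 (H0) depth=0
  ? 104.0.0.45  path d0:H0→d1:-→d2:-→d3:-→d4:-→d5:-→d6:H2→d7:-→d8:-  best=H2
  ? 105.38.180.121  path d0:H0→d1:-→d2:-→d3:-→d4:-→d5:-→d6:H2→d7:-  best=H2
  + 178.11.10.174/32 (H3) depth=32
  ? 178.11.10.174  path d0:H0→d1:-→d2:-→d3:-→d4:-→d5:-→d6:-→d7:-→d8:-→d9:-→d10:-→d11:-→d12:-→d13:-→d14:-→d15:-→d16:-→d17:-→d18:-→d19:-→d20:-→d21:-→d22:-→d23:-→d24:-→d25:-→d26:-→d27:-→d28:-→d29:-→d30:-→d31:-→d32:H3  best=H3
  + 186.0.0.0/8 (H6) depth=8
  + 178.11.0.0/18 (H3) depth=18
  ? 186.0.29.250  path d0:H0→d1:-→d2:-→d3:-→d4:-→d5:-→d6:-→d7:-→d8:H6  best=H6
  ? 186.0.6.4  path d0:H0→d1:-→d2:-→d3:-→d4:-→d5:-→d6:-→d7:-→d8:H6  best=H6
  ? 178.11.0.25  path d0:H0→d1:-→d2:-→d3:-→d4:-→d5:-→d6:-→d7:-→d8:-→d9:-→d10:-→d11:-→d12:-→d13:-→d14:-→d15:-→d16:-→d17:-→d18:H3→d19:-→d20:-  best=H3
  + 0.0.0.0/0 (H6) depth=0
  + 178.0.0.0/12 (H0) depth=12
  + 186.0.0.0/7 (H6) depth=7
  ? 19.228.186.169  path d0:H6→d1:-  best=H6
  + 178.11.10.160/28 (H6) depth=28
  + 159.236.76.253/32 (H4) depth=32
  + 178.11.10.160/28 (H5) depth=28
  - 186.0.0.0/8 clear@8
  - 178.11.10.160/28 clear@28

== LOOKUPS ==
["H2","no-route","H5","H2","H2","H3","H6","H6","H3","H6"]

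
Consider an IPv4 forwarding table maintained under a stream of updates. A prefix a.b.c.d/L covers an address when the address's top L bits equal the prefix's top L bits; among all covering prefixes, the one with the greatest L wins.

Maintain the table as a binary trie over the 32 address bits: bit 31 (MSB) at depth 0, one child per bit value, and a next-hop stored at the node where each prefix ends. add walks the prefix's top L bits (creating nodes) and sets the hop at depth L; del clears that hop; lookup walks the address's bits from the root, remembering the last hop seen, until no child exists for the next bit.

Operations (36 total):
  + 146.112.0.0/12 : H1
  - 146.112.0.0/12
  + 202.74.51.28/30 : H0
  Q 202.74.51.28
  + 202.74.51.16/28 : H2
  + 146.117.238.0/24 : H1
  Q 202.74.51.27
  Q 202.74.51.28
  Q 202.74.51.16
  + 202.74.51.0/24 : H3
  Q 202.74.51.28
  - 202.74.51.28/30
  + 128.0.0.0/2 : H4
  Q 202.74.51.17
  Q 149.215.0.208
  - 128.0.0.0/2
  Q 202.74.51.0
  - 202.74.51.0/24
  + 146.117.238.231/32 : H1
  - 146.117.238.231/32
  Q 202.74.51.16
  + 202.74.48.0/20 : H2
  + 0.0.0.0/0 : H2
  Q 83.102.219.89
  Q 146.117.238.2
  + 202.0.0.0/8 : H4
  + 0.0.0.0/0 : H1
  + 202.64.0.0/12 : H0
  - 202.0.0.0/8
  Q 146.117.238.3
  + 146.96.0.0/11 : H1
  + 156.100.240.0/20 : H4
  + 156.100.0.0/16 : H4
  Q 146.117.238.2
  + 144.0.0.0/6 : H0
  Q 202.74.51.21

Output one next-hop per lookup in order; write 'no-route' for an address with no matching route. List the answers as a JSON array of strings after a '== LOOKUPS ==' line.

Process each operation:
  + 146.112.0.0/12 (H1) depth=12
  - 146.112.0.0/12 clear@12
  + 202.74.51.28/30 (H0) depth=30
  lookup 202.74.51.28: bits 110010100100101000110011000111 walk d0:-→d1:-→d2:-→d3:-→d4:-→d5:-→d6:-→d7:-→d8:-→d9:-→d10:-→d11:-→d12:-→d13:-→d14:-→d15:-→d16:-→d17:-→d18:-→d19:-→d20:-→d21:-→d22:-→d23:-→d24:-→d25:-→d26:-→d27:-→d28:-→d29:-→d30:H0 -> H0
  + 202.74.51.16/28 (H2) depth=28
  + 146.117.238.0/24 (H1) depth=24
  lookup 202.74.51.27: bits 11001010010010100011001100011 walk d0:-→d1:-→d2:-→d3:-→d4:-→d5:-→d6:-→d7:-→d8:-→d9:-→d10:-→d11:-→d12:-→d13:-→d14:-→d15:-→d16:-→d17:-→d18:-→d19:-→d20:-→d21:-→d22:-→d23:-→d24:-→d25:-→d26:-→d27:-→d28:H2→d29:- -> H2
  lookup 202.74.51.28: bits 110010100100101000110011000111 walk d0:-→d1:-→d2:-→d3:-→d4:-→d5:-→d6:-→d7:-→d8:-→d9:-→d10:-→d11:-→d12:-→d13:-→d14:-→d15:-→d16:-→d17:-→d18:-→d19:-→d20:-→d21:-→d22:-→d23:-→d24:-→d25:-→d26:-→d27:-→d28:H2→d29:-→d30:H0 -> H0
  lookup 202.74.51.16: bits 1100101001001010001100110001 walk d0:-→d1:-→d2:-→d3:-→d4:-→d5:-→d6:-→d7:-→d8:-→d9:-→d10:-→d11:-→d12:-→d13:-→d14:-→d15:-→d16:-→d17:-→d18:-→d19:-→d20:-→d21:-→d22:-→d23:-→d24:-→d25:-→d26:-→d27:-→d28:H2 -> H2
  + 202.74.51.0/24 (H3) depth=24
  lookup 202.74.51.28: bits 110010100100101000110011000111 walk d0:-→d1:-→d2:-→d3:-→d4:-→d5:-→d6:-→d7:-→d8:-→d9:-→d10:-→d11:-→d12:-→d13:-→d14:-→d15:-→d16:-→d17:-→d18:-→d19:-→d20:-→d21:-→d22:-→d23:-→d24:H3→d25:-→d26:-→d27:-→d28:H2→d29:-→d30:H0 -> H0
  - 202.74.51.28/30 clear@30
  + 128.0.0.0/2 (H4) depth=2
  lookup 202.74.51.17: bits 1100101001001010001100110001 walk d0:-→d1:-→d2:-→d3:-→d4:-→d5:-→d6:-→d7:-→d8:-→d9:-→d10:-→d11:-→d12:-→d13:-→d14:-→d15:-→d16:-→d17:-→d18:-→d19:-→d20:-→d21:-→d22:-→d23:-→d24:H3→d25:-→d26:-→d27:-→d28:H2 -> H2
  lookup 149.215.0.208: bits 10010 walk d0:-→d1:-→d2:H4→d3:-→d4:-→d5:- -> H4
  - 128.0.0.0/2 clear@2
  lookup 202.74.51.0: bits 110010100100101000110011000 walk d0:-→d1:-→d2:-→d3:-→d4:-→d5:-→d6:-→d7:-→d8:-→d9:-→d10:-→d11:-→d12:-→d13:-→d14:-→d15:-→d16:-→d17:-→d18:-→d19:-→d20:-→d21:-→d22:-→d23:-→d24:H3→d25:-→d26:-→d27:- -> H3
  - 202.74.51.0/24 clear@24
  + 146.117.238.231/32 (H1) depth=32
  - 146.117.238.231/32 clear@32
  lookup 202.74.51.16: bits 1100101001001010001100110001 walk d0:-→d1:-→d2:-→d3:-→d4:-→d5:-→d6:-→d7:-→d8:-→d9:-→d10:-→d11:-→d12:-→d13:-→d14:-→d15:-→d16:-→d17:-→d18:-→d19:-→d20:-→d21:-→d22:-→d23:-→d24:-→d25:-→d26:-→d27:-→d28:H2 -> H2
  + 202.74.48.0/20 (H2) depth=20
  + 0.0.0.0/0 (H2) depth=0
  lookup 83.102.219.89: bits ε walk d0:H2 -> H2
  lookup 146.117.238.2: bits 100100100111010111101110 walk d0:H2→d1:-→d2:-→d3:-→d4:-→d5:-→d6:-→d7:-→d8:-→d9:-→d10:-→d11:-→d12:-→d13:-→d14:-→d15:-→d16:-→d17:-→d18:-→d19:-→d20:-→d21:-→d22:-→d23:-→d24:H1 -> H1
  + 202.0.0.0/8 (H4) depth=8
  + 0.0.0.0/0 (H1) depth=0
  + 202.64.0.0/12 (H0) depth=12
  - 202.0.0.0/8 clear@8
  lookup 146.117.238.3: bits 100100100111010111101110 walk d0:H1→d1:-→d2:-→d3:-→d4:-→d5:-→d6:-→d7:-→d8:-→d9:-→d10:-→d11:-→d12:-→d13:-→d14:-→d15:-→d16:-→d17:-→d18:-→d19:-→d20:-→d21:-→d22:-→d23:-→d24:H1 -> H1
  + 146.96.0.0/11 (H1) depth=11
  + 156.100.240.0/20 (H4) depth=20
  + 156.100.0.0/16 (H4) depth=16
  lookup 146.117.238.2: bits 100100100111010111101110 walk d0:H1→d1:-→d2:-→d3:-→d4:-→d5:-→d6:-→d7:-→d8:-→d9:-→d10:-→d11:H1→d12:-→d13:-→d14:-→d15:-→d16:-→d17:-→d18:-→d19:-→d20:-→d21:-→d22:-→d23:-→d24:H1 -> H1
  + 144.0.0.0/6 (H0) depth=6
  lookup 202.74.51.21: bits 1100101001001010001100110001 walk d0:H1→d1:-→d2:-→d3:-→d4:-→d5:-→d6:-→d7:-→d8:-→d9:-→d10:-→d11:-→d12:H0→d13:-→d14:-→d15:-→d16:-→d17:-→d18:-→d19:-→d20:H2→d21:-→d22:-→d23:-→d24:-→d25:-→d26:-→d27:-→d28:H2 -> H2

== LOOKUPS ==
["H0","H2","H0","H2","H0","H2","H4","H3","H2","H2","H1","H1","H1","H2"]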